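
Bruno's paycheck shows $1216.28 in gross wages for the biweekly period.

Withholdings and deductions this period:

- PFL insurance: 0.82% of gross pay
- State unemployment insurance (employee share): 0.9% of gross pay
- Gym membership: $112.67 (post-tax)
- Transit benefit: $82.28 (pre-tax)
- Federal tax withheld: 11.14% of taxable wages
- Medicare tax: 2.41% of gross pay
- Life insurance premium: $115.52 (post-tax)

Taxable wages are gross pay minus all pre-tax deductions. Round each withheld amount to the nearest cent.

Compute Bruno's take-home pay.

$729.25

Transit benefit: $82.28
Taxable wages = $1216.28 − $82.28 = $1134.00
Federal tax withheld: $1134.00 × 0.1114 = $126.33
PFL insurance: $1216.28 × 0.0082 = $9.97
Medicare tax: $1216.28 × 0.0241 = $29.31
State unemployment insurance (employee share): $1216.28 × 0.009 = $10.95
Life insurance premium: $115.52
Gym membership: $112.67
Total deductions = $82.28 + $126.33 + $9.97 + $29.31 + $10.95 + $115.52 + $112.67 = $487.03
Net pay = $1216.28 − $487.03 = $729.25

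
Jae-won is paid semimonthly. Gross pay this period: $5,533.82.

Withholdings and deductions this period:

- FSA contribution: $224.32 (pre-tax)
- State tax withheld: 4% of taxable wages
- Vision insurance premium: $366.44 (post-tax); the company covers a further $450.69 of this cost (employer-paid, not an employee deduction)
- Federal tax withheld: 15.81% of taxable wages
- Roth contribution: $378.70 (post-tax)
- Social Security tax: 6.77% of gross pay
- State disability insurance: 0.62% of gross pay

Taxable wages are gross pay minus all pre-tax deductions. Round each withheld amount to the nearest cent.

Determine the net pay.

$3,103.60

FSA contribution: $224.32
Taxable wages = $5,533.82 − $224.32 = $5,309.50
State tax withheld: $5,309.50 × 0.04 = $212.38
Federal tax withheld: $5,309.50 × 0.1581 = $839.43
State disability insurance: $5,533.82 × 0.0062 = $34.31
Social Security tax: $5,533.82 × 0.0677 = $374.64
Vision insurance premium: $366.44
Roth contribution: $378.70
(Employer's $450.69 toward vision insurance premium is not withheld from the employee.)
Total deductions = $224.32 + $212.38 + $839.43 + $34.31 + $374.64 + $366.44 + $378.70 = $2,430.22
Net pay = $5,533.82 − $2,430.22 = $3,103.60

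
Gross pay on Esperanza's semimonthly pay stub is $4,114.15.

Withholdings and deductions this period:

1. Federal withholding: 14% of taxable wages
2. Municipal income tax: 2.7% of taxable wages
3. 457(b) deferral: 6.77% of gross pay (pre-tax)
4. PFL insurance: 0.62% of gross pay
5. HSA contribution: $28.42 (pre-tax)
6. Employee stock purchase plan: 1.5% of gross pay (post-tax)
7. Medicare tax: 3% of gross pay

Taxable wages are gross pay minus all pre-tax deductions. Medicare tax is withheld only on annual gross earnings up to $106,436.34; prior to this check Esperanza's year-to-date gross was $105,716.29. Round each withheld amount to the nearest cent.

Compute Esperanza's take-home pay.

457(b) deferral: $4,114.15 × 0.0677 = $278.53
HSA contribution: $28.42
Pre-tax total = $278.53 + $28.42 = $306.95
Taxable wages = $4,114.15 − $306.95 = $3,807.20
Municipal income tax: $3,807.20 × 0.027 = $102.79
Federal withholding: $3,807.20 × 0.14 = $533.01
Medicare tax: only $106,436.34 − $105,716.29 = $720.05 of this check is subject → $720.05 × 0.03 = $21.60
PFL insurance: $4,114.15 × 0.0062 = $25.51
Employee stock purchase plan: $4,114.15 × 0.015 = $61.71
Total deductions = $278.53 + $28.42 + $102.79 + $533.01 + $21.60 + $25.51 + $61.71 = $1,051.57
Net pay = $4,114.15 − $1,051.57 = $3,062.58

$3,062.58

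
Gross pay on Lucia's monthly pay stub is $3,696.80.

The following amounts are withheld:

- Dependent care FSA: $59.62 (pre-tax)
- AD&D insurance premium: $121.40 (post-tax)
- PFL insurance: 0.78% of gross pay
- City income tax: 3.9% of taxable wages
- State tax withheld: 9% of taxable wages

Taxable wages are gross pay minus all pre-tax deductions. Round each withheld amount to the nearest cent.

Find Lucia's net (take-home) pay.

Dependent care FSA: $59.62
Taxable wages = $3,696.80 − $59.62 = $3,637.18
State tax withheld: $3,637.18 × 0.09 = $327.35
City income tax: $3,637.18 × 0.039 = $141.85
PFL insurance: $3,696.80 × 0.0078 = $28.84
AD&D insurance premium: $121.40
Total deductions = $59.62 + $327.35 + $141.85 + $28.84 + $121.40 = $679.06
Net pay = $3,696.80 − $679.06 = $3,017.74

$3,017.74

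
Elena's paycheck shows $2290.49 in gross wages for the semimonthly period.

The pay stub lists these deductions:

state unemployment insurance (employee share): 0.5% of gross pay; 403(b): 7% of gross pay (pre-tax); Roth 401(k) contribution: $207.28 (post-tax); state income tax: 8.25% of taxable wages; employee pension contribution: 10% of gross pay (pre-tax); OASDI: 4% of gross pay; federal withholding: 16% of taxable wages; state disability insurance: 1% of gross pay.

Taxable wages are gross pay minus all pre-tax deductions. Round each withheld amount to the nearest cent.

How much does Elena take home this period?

403(b): $2290.49 × 0.07 = $160.33
Employee pension contribution: $2290.49 × 0.1 = $229.05
Pre-tax total = $160.33 + $229.05 = $389.38
Taxable wages = $2290.49 − $389.38 = $1901.11
Federal withholding: $1901.11 × 0.16 = $304.18
State income tax: $1901.11 × 0.0825 = $156.84
OASDI: $2290.49 × 0.04 = $91.62
State unemployment insurance (employee share): $2290.49 × 0.005 = $11.45
State disability insurance: $2290.49 × 0.01 = $22.90
Roth 401(k) contribution: $207.28
Total deductions = $160.33 + $229.05 + $304.18 + $156.84 + $91.62 + $11.45 + $22.90 + $207.28 = $1183.65
Net pay = $2290.49 − $1183.65 = $1106.84

$1106.84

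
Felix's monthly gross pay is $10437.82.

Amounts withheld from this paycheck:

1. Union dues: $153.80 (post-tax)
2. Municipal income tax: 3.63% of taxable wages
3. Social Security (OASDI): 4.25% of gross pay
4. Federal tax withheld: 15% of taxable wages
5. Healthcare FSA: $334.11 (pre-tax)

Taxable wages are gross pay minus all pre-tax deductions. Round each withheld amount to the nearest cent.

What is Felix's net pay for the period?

Healthcare FSA: $334.11
Taxable wages = $10437.82 − $334.11 = $10103.71
Federal tax withheld: $10103.71 × 0.15 = $1515.56
Municipal income tax: $10103.71 × 0.0363 = $366.76
Social Security (OASDI): $10437.82 × 0.0425 = $443.61
Union dues: $153.80
Total deductions = $334.11 + $1515.56 + $366.76 + $443.61 + $153.80 = $2813.84
Net pay = $10437.82 − $2813.84 = $7623.98

$7623.98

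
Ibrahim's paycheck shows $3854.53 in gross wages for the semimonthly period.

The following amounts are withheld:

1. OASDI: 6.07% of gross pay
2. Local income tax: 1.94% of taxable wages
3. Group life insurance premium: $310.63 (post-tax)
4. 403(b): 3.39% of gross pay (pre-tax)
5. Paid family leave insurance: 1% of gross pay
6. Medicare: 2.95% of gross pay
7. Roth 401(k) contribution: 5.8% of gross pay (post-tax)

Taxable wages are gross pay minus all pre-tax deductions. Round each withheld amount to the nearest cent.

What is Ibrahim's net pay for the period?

403(b): $3854.53 × 0.0339 = $130.67
Taxable wages = $3854.53 − $130.67 = $3723.86
Local income tax: $3723.86 × 0.0194 = $72.24
Medicare: $3854.53 × 0.0295 = $113.71
Paid family leave insurance: $3854.53 × 0.01 = $38.55
OASDI: $3854.53 × 0.0607 = $233.97
Roth 401(k) contribution: $3854.53 × 0.058 = $223.56
Group life insurance premium: $310.63
Total deductions = $130.67 + $72.24 + $113.71 + $38.55 + $233.97 + $223.56 + $310.63 = $1123.33
Net pay = $3854.53 − $1123.33 = $2731.20

$2731.20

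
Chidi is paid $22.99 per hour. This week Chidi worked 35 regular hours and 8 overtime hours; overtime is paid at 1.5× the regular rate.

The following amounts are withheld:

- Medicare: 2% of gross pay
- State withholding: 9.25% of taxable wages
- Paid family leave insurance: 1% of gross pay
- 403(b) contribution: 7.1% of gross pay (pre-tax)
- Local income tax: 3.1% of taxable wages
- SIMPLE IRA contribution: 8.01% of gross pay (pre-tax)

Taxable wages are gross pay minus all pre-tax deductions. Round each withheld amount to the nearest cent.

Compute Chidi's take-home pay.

$771.55

Regular pay: 35 × $22.99 = $804.65
Overtime pay: 8 × $22.99 × 1.5 = $275.88
Gross pay = $804.65 + $275.88 = $1,080.53
SIMPLE IRA contribution: $1,080.53 × 0.0801 = $86.55
403(b) contribution: $1,080.53 × 0.071 = $76.72
Pre-tax total = $86.55 + $76.72 = $163.27
Taxable wages = $1,080.53 − $163.27 = $917.26
State withholding: $917.26 × 0.0925 = $84.85
Local income tax: $917.26 × 0.031 = $28.44
Paid family leave insurance: $1,080.53 × 0.01 = $10.81
Medicare: $1,080.53 × 0.02 = $21.61
Total deductions = $86.55 + $76.72 + $84.85 + $28.44 + $10.81 + $21.61 = $308.98
Net pay = $1,080.53 − $308.98 = $771.55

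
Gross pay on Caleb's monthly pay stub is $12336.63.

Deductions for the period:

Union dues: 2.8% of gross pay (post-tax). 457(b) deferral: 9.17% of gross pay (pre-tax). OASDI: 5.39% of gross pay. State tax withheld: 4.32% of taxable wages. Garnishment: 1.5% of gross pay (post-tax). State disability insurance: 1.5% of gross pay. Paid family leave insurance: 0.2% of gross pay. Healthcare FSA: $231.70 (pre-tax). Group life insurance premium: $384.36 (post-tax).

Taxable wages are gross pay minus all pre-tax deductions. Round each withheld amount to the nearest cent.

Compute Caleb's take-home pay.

457(b) deferral: $12336.63 × 0.0917 = $1131.27
Healthcare FSA: $231.70
Pre-tax total = $1131.27 + $231.70 = $1362.97
Taxable wages = $12336.63 − $1362.97 = $10973.66
State tax withheld: $10973.66 × 0.0432 = $474.06
Paid family leave insurance: $12336.63 × 0.002 = $24.67
State disability insurance: $12336.63 × 0.015 = $185.05
OASDI: $12336.63 × 0.0539 = $664.94
Group life insurance premium: $384.36
Garnishment: $12336.63 × 0.015 = $185.05
Union dues: $12336.63 × 0.028 = $345.43
Total deductions = $1131.27 + $231.70 + $474.06 + $24.67 + $185.05 + $664.94 + $384.36 + $185.05 + $345.43 = $3626.53
Net pay = $12336.63 − $3626.53 = $8710.10

$8710.10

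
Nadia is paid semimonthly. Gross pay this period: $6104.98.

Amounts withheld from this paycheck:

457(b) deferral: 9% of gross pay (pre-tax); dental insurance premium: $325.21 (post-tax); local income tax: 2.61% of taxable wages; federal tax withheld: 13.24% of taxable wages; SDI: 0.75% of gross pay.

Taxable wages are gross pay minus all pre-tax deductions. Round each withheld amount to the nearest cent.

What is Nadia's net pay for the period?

$4303.98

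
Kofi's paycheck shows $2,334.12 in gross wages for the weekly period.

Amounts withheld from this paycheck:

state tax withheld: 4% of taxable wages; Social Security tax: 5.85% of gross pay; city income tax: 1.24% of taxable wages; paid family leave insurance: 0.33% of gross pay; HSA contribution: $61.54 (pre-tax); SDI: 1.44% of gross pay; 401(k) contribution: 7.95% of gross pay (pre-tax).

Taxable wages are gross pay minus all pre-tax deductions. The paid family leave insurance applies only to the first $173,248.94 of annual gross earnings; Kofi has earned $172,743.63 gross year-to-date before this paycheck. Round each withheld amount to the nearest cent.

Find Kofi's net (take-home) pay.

$1,805.83

401(k) contribution: $2,334.12 × 0.0795 = $185.56
HSA contribution: $61.54
Pre-tax total = $185.56 + $61.54 = $247.10
Taxable wages = $2,334.12 − $247.10 = $2,087.02
City income tax: $2,087.02 × 0.0124 = $25.88
State tax withheld: $2,087.02 × 0.04 = $83.48
Social Security tax: $2,334.12 × 0.0585 = $136.55
Paid family leave insurance: only $173,248.94 − $172,743.63 = $505.31 of this check is subject → $505.31 × 0.0033 = $1.67
SDI: $2,334.12 × 0.0144 = $33.61
Total deductions = $185.56 + $61.54 + $25.88 + $83.48 + $136.55 + $1.67 + $33.61 = $528.29
Net pay = $2,334.12 − $528.29 = $1,805.83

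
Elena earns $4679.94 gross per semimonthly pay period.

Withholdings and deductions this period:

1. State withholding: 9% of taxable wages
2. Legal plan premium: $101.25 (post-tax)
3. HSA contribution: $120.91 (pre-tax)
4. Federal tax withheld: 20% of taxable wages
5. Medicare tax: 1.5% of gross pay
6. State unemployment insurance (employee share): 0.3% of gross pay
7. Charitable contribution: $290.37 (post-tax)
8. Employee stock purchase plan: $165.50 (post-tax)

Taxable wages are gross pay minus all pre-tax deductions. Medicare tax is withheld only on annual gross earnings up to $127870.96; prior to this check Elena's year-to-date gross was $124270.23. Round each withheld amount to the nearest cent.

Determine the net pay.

HSA contribution: $120.91
Taxable wages = $4679.94 − $120.91 = $4559.03
Federal tax withheld: $4559.03 × 0.2 = $911.81
State withholding: $4559.03 × 0.09 = $410.31
State unemployment insurance (employee share): $4679.94 × 0.003 = $14.04
Medicare tax: only $127870.96 − $124270.23 = $3600.73 of this check is subject → $3600.73 × 0.015 = $54.01
Legal plan premium: $101.25
Employee stock purchase plan: $165.50
Charitable contribution: $290.37
Total deductions = $120.91 + $911.81 + $410.31 + $14.04 + $54.01 + $101.25 + $165.50 + $290.37 = $2068.20
Net pay = $4679.94 − $2068.20 = $2611.74

$2611.74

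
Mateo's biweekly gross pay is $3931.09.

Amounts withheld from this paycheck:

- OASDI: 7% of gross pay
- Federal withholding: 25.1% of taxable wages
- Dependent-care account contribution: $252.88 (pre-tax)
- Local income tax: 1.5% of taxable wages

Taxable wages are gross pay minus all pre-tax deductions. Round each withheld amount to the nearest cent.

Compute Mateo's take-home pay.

Dependent-care account contribution: $252.88
Taxable wages = $3931.09 − $252.88 = $3678.21
Federal withholding: $3678.21 × 0.251 = $923.23
Local income tax: $3678.21 × 0.015 = $55.17
OASDI: $3931.09 × 0.07 = $275.18
Total deductions = $252.88 + $923.23 + $55.17 + $275.18 = $1506.46
Net pay = $3931.09 − $1506.46 = $2424.63

$2424.63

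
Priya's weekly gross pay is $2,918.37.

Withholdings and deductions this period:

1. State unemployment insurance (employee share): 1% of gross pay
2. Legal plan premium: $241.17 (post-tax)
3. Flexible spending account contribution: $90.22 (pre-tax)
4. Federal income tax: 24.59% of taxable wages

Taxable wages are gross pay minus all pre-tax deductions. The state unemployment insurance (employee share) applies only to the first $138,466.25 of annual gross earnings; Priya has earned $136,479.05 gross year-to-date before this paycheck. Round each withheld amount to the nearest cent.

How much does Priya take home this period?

$1,871.67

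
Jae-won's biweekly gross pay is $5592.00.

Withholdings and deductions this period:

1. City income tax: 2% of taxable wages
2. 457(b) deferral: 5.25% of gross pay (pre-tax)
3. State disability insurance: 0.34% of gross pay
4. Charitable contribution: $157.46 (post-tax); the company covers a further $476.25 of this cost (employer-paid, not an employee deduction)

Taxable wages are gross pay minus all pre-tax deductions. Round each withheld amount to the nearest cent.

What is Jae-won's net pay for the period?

457(b) deferral: $5592.00 × 0.0525 = $293.58
Taxable wages = $5592.00 − $293.58 = $5298.42
City income tax: $5298.42 × 0.02 = $105.97
State disability insurance: $5592.00 × 0.0034 = $19.01
Charitable contribution: $157.46
(Employer's $476.25 toward charitable contribution is not withheld from the employee.)
Total deductions = $293.58 + $105.97 + $19.01 + $157.46 = $576.02
Net pay = $5592.00 − $576.02 = $5015.98

$5015.98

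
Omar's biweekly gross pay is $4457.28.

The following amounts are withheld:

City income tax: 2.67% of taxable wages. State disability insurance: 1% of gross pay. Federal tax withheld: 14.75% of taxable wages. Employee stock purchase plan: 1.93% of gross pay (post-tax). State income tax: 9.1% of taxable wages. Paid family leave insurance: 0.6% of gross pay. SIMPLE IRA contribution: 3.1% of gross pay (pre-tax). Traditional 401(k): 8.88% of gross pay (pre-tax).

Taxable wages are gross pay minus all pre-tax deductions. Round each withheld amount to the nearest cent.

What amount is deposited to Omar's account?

Traditional 401(k): $4457.28 × 0.0888 = $395.81
SIMPLE IRA contribution: $4457.28 × 0.031 = $138.18
Pre-tax total = $395.81 + $138.18 = $533.99
Taxable wages = $4457.28 − $533.99 = $3923.29
Federal tax withheld: $3923.29 × 0.1475 = $578.69
City income tax: $3923.29 × 0.0267 = $104.75
State income tax: $3923.29 × 0.091 = $357.02
State disability insurance: $4457.28 × 0.01 = $44.57
Paid family leave insurance: $4457.28 × 0.006 = $26.74
Employee stock purchase plan: $4457.28 × 0.0193 = $86.03
Total deductions = $395.81 + $138.18 + $578.69 + $104.75 + $357.02 + $44.57 + $26.74 + $86.03 = $1731.79
Net pay = $4457.28 − $1731.79 = $2725.49

$2725.49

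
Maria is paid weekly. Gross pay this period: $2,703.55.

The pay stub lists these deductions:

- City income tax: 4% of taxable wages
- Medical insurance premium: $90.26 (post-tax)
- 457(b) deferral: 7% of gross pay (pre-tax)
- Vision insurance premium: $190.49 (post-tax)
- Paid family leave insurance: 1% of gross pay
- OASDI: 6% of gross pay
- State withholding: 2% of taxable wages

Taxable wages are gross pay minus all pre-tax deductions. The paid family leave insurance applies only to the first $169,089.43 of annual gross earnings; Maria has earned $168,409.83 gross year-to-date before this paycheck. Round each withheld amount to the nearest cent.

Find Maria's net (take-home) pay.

$1,913.68

457(b) deferral: $2,703.55 × 0.07 = $189.25
Taxable wages = $2,703.55 − $189.25 = $2,514.30
State withholding: $2,514.30 × 0.02 = $50.29
City income tax: $2,514.30 × 0.04 = $100.57
OASDI: $2,703.55 × 0.06 = $162.21
Paid family leave insurance: only $169,089.43 − $168,409.83 = $679.60 of this check is subject → $679.60 × 0.01 = $6.80
Medical insurance premium: $90.26
Vision insurance premium: $190.49
Total deductions = $189.25 + $50.29 + $100.57 + $162.21 + $6.80 + $90.26 + $190.49 = $789.87
Net pay = $2,703.55 − $789.87 = $1,913.68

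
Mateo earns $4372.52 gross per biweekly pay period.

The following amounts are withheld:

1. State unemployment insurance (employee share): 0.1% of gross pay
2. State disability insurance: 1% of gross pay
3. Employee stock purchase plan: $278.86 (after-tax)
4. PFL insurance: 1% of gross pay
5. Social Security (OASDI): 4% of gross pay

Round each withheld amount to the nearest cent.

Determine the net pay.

$3826.93

Social Security (OASDI): $4372.52 × 0.04 = $174.90
State disability insurance: $4372.52 × 0.01 = $43.73
State unemployment insurance (employee share): $4372.52 × 0.001 = $4.37
PFL insurance: $4372.52 × 0.01 = $43.73
Employee stock purchase plan: $278.86
Total deductions = $174.90 + $43.73 + $4.37 + $43.73 + $278.86 = $545.59
Net pay = $4372.52 − $545.59 = $3826.93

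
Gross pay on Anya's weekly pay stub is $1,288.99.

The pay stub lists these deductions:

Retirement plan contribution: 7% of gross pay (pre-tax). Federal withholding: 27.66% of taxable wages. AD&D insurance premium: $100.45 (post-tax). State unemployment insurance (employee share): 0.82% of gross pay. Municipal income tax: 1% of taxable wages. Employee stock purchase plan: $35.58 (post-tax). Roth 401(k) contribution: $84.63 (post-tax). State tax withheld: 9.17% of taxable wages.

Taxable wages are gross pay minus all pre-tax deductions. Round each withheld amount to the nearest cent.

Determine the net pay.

$514.03

Retirement plan contribution: $1,288.99 × 0.07 = $90.23
Taxable wages = $1,288.99 − $90.23 = $1,198.76
State tax withheld: $1,198.76 × 0.0917 = $109.93
Federal withholding: $1,198.76 × 0.2766 = $331.58
Municipal income tax: $1,198.76 × 0.01 = $11.99
State unemployment insurance (employee share): $1,288.99 × 0.0082 = $10.57
Roth 401(k) contribution: $84.63
AD&D insurance premium: $100.45
Employee stock purchase plan: $35.58
Total deductions = $90.23 + $109.93 + $331.58 + $11.99 + $10.57 + $84.63 + $100.45 + $35.58 = $774.96
Net pay = $1,288.99 − $774.96 = $514.03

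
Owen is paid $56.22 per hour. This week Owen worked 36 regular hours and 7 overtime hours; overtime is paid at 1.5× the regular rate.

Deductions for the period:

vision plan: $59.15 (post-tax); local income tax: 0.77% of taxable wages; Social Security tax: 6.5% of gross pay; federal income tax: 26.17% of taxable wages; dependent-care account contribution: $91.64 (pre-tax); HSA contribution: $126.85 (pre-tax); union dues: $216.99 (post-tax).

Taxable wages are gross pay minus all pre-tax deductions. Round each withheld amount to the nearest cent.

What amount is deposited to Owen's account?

Regular pay: 36 × $56.22 = $2,023.92
Overtime pay: 7 × $56.22 × 1.5 = $590.31
Gross pay = $2,023.92 + $590.31 = $2,614.23
Dependent-care account contribution: $91.64
HSA contribution: $126.85
Pre-tax total = $91.64 + $126.85 = $218.49
Taxable wages = $2,614.23 − $218.49 = $2,395.74
Federal income tax: $2,395.74 × 0.2617 = $626.97
Local income tax: $2,395.74 × 0.0077 = $18.45
Social Security tax: $2,614.23 × 0.065 = $169.92
Vision plan: $59.15
Union dues: $216.99
Total deductions = $91.64 + $126.85 + $626.97 + $18.45 + $169.92 + $59.15 + $216.99 = $1,309.97
Net pay = $2,614.23 − $1,309.97 = $1,304.26

$1,304.26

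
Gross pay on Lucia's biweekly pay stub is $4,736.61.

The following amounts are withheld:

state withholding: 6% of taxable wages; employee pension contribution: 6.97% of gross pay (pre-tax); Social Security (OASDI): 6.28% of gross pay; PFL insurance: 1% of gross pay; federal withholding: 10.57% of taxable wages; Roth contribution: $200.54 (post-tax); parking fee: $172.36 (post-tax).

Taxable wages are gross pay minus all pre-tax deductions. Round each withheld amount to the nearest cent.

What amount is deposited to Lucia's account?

Employee pension contribution: $4,736.61 × 0.0697 = $330.14
Taxable wages = $4,736.61 − $330.14 = $4,406.47
Federal withholding: $4,406.47 × 0.1057 = $465.76
State withholding: $4,406.47 × 0.06 = $264.39
PFL insurance: $4,736.61 × 0.01 = $47.37
Social Security (OASDI): $4,736.61 × 0.0628 = $297.46
Parking fee: $172.36
Roth contribution: $200.54
Total deductions = $330.14 + $465.76 + $264.39 + $47.37 + $297.46 + $172.36 + $200.54 = $1,778.02
Net pay = $4,736.61 − $1,778.02 = $2,958.59

$2,958.59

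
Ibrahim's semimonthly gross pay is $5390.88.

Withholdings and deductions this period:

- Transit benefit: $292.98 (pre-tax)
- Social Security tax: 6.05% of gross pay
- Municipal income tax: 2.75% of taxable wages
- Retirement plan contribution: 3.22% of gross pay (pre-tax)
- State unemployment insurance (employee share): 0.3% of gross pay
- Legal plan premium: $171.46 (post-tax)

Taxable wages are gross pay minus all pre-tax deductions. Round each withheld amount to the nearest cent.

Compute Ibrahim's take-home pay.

$4275.11

Transit benefit: $292.98
Retirement plan contribution: $5390.88 × 0.0322 = $173.59
Pre-tax total = $292.98 + $173.59 = $466.57
Taxable wages = $5390.88 − $466.57 = $4924.31
Municipal income tax: $4924.31 × 0.0275 = $135.42
Social Security tax: $5390.88 × 0.0605 = $326.15
State unemployment insurance (employee share): $5390.88 × 0.003 = $16.17
Legal plan premium: $171.46
Total deductions = $292.98 + $173.59 + $135.42 + $326.15 + $16.17 + $171.46 = $1115.77
Net pay = $5390.88 − $1115.77 = $4275.11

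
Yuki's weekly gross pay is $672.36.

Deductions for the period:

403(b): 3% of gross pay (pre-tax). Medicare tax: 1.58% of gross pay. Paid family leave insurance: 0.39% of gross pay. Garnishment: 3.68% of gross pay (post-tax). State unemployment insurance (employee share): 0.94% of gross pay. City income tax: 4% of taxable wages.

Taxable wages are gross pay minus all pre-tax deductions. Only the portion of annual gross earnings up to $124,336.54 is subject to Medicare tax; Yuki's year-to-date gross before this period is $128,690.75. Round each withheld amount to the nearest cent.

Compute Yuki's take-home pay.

403(b): $672.36 × 0.03 = $20.17
Taxable wages = $672.36 − $20.17 = $652.19
City income tax: $652.19 × 0.04 = $26.09
State unemployment insurance (employee share): $672.36 × 0.0094 = $6.32
Paid family leave insurance: $672.36 × 0.0039 = $2.62
Medicare tax: annual cap $124,336.54 already reached (YTD $128,690.75), so $0.00
Garnishment: $672.36 × 0.0368 = $24.74
Total deductions = $20.17 + $26.09 + $6.32 + $2.62 + $0.00 + $24.74 = $79.94
Net pay = $672.36 − $79.94 = $592.42

$592.42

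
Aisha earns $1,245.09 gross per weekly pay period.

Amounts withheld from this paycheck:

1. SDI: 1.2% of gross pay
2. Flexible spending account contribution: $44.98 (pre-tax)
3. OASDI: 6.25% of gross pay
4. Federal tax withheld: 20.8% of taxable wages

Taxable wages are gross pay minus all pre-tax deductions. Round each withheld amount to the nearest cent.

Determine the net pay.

$857.73

Flexible spending account contribution: $44.98
Taxable wages = $1,245.09 − $44.98 = $1,200.11
Federal tax withheld: $1,200.11 × 0.208 = $249.62
OASDI: $1,245.09 × 0.0625 = $77.82
SDI: $1,245.09 × 0.012 = $14.94
Total deductions = $44.98 + $249.62 + $77.82 + $14.94 = $387.36
Net pay = $1,245.09 − $387.36 = $857.73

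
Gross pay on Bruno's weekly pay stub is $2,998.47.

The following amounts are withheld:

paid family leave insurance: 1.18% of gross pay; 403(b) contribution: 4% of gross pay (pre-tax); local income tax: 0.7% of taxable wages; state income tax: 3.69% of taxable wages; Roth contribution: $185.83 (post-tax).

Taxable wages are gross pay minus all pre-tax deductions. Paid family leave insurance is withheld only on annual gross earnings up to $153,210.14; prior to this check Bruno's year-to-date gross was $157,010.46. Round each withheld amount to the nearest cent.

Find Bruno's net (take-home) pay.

$2,566.33

403(b) contribution: $2,998.47 × 0.04 = $119.94
Taxable wages = $2,998.47 − $119.94 = $2,878.53
Local income tax: $2,878.53 × 0.007 = $20.15
State income tax: $2,878.53 × 0.0369 = $106.22
Paid family leave insurance: annual cap $153,210.14 already reached (YTD $157,010.46), so $0.00
Roth contribution: $185.83
Total deductions = $119.94 + $20.15 + $106.22 + $0.00 + $185.83 = $432.14
Net pay = $2,998.47 − $432.14 = $2,566.33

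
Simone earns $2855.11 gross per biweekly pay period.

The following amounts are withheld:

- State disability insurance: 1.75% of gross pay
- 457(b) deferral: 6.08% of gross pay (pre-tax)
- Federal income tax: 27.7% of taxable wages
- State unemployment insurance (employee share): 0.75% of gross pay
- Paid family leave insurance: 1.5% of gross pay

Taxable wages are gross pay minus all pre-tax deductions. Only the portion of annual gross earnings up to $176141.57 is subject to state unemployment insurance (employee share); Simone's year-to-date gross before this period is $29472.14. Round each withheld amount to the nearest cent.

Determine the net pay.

$1824.54

457(b) deferral: $2855.11 × 0.0608 = $173.59
Taxable wages = $2855.11 − $173.59 = $2681.52
Federal income tax: $2681.52 × 0.277 = $742.78
State unemployment insurance (employee share): cap not yet reached, full $2855.11 is subject → $2855.11 × 0.0075 = $21.41
Paid family leave insurance: $2855.11 × 0.015 = $42.83
State disability insurance: $2855.11 × 0.0175 = $49.96
Total deductions = $173.59 + $742.78 + $21.41 + $42.83 + $49.96 = $1030.57
Net pay = $2855.11 − $1030.57 = $1824.54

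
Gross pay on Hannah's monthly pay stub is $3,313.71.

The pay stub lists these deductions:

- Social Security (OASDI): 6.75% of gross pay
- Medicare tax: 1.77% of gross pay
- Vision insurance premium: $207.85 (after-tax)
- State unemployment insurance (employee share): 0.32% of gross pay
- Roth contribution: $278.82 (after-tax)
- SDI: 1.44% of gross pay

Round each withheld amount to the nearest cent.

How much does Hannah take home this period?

SDI: $3,313.71 × 0.0144 = $47.72
Social Security (OASDI): $3,313.71 × 0.0675 = $223.68
State unemployment insurance (employee share): $3,313.71 × 0.0032 = $10.60
Medicare tax: $3,313.71 × 0.0177 = $58.65
Roth contribution: $278.82
Vision insurance premium: $207.85
Total deductions = $47.72 + $223.68 + $10.60 + $58.65 + $278.82 + $207.85 = $827.32
Net pay = $3,313.71 − $827.32 = $2,486.39

$2,486.39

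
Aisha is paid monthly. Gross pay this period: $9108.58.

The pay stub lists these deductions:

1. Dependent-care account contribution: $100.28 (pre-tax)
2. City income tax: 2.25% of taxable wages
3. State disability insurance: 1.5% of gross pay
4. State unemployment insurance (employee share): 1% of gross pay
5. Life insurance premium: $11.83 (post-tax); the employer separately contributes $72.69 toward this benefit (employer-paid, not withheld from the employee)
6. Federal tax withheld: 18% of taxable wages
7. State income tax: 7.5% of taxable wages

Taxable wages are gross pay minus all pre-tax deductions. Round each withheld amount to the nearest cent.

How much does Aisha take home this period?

$6268.95

Dependent-care account contribution: $100.28
Taxable wages = $9108.58 − $100.28 = $9008.30
City income tax: $9008.30 × 0.0225 = $202.69
Federal tax withheld: $9008.30 × 0.18 = $1621.49
State income tax: $9008.30 × 0.075 = $675.62
State disability insurance: $9108.58 × 0.015 = $136.63
State unemployment insurance (employee share): $9108.58 × 0.01 = $91.09
Life insurance premium: $11.83
(Employer's $72.69 toward life insurance premium is not withheld from the employee.)
Total deductions = $100.28 + $202.69 + $1621.49 + $675.62 + $136.63 + $91.09 + $11.83 = $2839.63
Net pay = $9108.58 − $2839.63 = $6268.95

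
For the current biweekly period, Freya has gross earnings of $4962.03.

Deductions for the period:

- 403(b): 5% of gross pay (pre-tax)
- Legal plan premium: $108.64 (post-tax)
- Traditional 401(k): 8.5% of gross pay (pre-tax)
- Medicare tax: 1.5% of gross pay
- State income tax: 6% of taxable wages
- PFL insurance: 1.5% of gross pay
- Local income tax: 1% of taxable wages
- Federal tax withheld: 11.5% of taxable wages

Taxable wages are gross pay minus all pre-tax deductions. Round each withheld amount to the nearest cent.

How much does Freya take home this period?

$3240.61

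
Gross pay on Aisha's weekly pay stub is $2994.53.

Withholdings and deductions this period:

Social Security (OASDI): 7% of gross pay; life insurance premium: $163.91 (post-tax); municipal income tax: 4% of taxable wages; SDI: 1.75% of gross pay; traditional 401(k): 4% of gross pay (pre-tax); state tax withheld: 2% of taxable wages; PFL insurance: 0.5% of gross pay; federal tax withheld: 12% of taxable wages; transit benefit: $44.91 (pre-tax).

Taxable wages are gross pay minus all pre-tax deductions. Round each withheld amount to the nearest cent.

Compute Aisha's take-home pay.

Traditional 401(k): $2994.53 × 0.04 = $119.78
Transit benefit: $44.91
Pre-tax total = $119.78 + $44.91 = $164.69
Taxable wages = $2994.53 − $164.69 = $2829.84
Federal tax withheld: $2829.84 × 0.12 = $339.58
State tax withheld: $2829.84 × 0.02 = $56.60
Municipal income tax: $2829.84 × 0.04 = $113.19
PFL insurance: $2994.53 × 0.005 = $14.97
SDI: $2994.53 × 0.0175 = $52.40
Social Security (OASDI): $2994.53 × 0.07 = $209.62
Life insurance premium: $163.91
Total deductions = $119.78 + $44.91 + $339.58 + $56.60 + $113.19 + $14.97 + $52.40 + $209.62 + $163.91 = $1114.96
Net pay = $2994.53 − $1114.96 = $1879.57

$1879.57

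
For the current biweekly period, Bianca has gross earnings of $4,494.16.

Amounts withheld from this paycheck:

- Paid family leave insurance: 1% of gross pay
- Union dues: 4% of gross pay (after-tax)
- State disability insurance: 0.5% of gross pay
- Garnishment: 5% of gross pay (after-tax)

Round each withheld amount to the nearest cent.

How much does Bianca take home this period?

$4,022.27

State disability insurance: $4,494.16 × 0.005 = $22.47
Paid family leave insurance: $4,494.16 × 0.01 = $44.94
Garnishment: $4,494.16 × 0.05 = $224.71
Union dues: $4,494.16 × 0.04 = $179.77
Total deductions = $22.47 + $44.94 + $224.71 + $179.77 = $471.89
Net pay = $4,494.16 − $471.89 = $4,022.27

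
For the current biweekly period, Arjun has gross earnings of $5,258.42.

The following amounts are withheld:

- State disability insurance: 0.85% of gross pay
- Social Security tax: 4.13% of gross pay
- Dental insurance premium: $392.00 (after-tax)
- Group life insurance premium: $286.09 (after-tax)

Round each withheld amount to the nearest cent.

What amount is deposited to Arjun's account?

Social Security tax: $5,258.42 × 0.0413 = $217.17
State disability insurance: $5,258.42 × 0.0085 = $44.70
Dental insurance premium: $392.00
Group life insurance premium: $286.09
Total deductions = $217.17 + $44.70 + $392.00 + $286.09 = $939.96
Net pay = $5,258.42 − $939.96 = $4,318.46

$4,318.46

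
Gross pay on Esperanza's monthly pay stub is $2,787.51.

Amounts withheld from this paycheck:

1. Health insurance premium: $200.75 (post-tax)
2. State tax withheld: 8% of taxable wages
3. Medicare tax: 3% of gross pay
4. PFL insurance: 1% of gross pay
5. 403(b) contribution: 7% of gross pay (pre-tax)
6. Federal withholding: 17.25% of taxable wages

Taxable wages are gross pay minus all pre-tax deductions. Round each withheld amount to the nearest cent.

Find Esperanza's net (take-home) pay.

$1,625.54

403(b) contribution: $2,787.51 × 0.07 = $195.13
Taxable wages = $2,787.51 − $195.13 = $2,592.38
State tax withheld: $2,592.38 × 0.08 = $207.39
Federal withholding: $2,592.38 × 0.1725 = $447.19
PFL insurance: $2,787.51 × 0.01 = $27.88
Medicare tax: $2,787.51 × 0.03 = $83.63
Health insurance premium: $200.75
Total deductions = $195.13 + $207.39 + $447.19 + $27.88 + $83.63 + $200.75 = $1,161.97
Net pay = $2,787.51 − $1,161.97 = $1,625.54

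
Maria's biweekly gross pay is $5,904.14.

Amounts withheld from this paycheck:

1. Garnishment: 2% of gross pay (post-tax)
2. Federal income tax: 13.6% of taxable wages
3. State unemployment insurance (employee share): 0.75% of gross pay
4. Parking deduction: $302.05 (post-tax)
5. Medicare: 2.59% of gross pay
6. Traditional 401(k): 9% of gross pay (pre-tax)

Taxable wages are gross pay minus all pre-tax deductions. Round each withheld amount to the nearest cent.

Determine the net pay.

$4,024.74

Traditional 401(k): $5,904.14 × 0.09 = $531.37
Taxable wages = $5,904.14 − $531.37 = $5,372.77
Federal income tax: $5,372.77 × 0.136 = $730.70
Medicare: $5,904.14 × 0.0259 = $152.92
State unemployment insurance (employee share): $5,904.14 × 0.0075 = $44.28
Parking deduction: $302.05
Garnishment: $5,904.14 × 0.02 = $118.08
Total deductions = $531.37 + $730.70 + $152.92 + $44.28 + $302.05 + $118.08 = $1,879.40
Net pay = $5,904.14 − $1,879.40 = $4,024.74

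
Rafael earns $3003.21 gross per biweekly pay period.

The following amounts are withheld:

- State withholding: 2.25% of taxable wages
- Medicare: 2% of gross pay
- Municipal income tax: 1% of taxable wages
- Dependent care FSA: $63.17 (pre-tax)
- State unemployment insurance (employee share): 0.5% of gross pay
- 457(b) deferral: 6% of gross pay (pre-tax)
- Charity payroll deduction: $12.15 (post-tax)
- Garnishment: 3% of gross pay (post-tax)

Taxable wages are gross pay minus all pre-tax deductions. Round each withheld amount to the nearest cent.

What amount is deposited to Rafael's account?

$2492.82

457(b) deferral: $3003.21 × 0.06 = $180.19
Dependent care FSA: $63.17
Pre-tax total = $180.19 + $63.17 = $243.36
Taxable wages = $3003.21 − $243.36 = $2759.85
State withholding: $2759.85 × 0.0225 = $62.10
Municipal income tax: $2759.85 × 0.01 = $27.60
Medicare: $3003.21 × 0.02 = $60.06
State unemployment insurance (employee share): $3003.21 × 0.005 = $15.02
Garnishment: $3003.21 × 0.03 = $90.10
Charity payroll deduction: $12.15
Total deductions = $180.19 + $63.17 + $62.10 + $27.60 + $60.06 + $15.02 + $90.10 + $12.15 = $510.39
Net pay = $3003.21 − $510.39 = $2492.82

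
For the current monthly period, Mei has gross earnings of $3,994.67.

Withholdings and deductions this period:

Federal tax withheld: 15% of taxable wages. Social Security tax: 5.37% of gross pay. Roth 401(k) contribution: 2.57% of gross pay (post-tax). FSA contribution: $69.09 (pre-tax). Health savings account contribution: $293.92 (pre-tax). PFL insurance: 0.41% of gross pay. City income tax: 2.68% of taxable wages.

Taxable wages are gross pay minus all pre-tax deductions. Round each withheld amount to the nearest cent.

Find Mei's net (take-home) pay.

$2,656.03

Health savings account contribution: $293.92
FSA contribution: $69.09
Pre-tax total = $293.92 + $69.09 = $363.01
Taxable wages = $3,994.67 − $363.01 = $3,631.66
City income tax: $3,631.66 × 0.0268 = $97.33
Federal tax withheld: $3,631.66 × 0.15 = $544.75
PFL insurance: $3,994.67 × 0.0041 = $16.38
Social Security tax: $3,994.67 × 0.0537 = $214.51
Roth 401(k) contribution: $3,994.67 × 0.0257 = $102.66
Total deductions = $293.92 + $69.09 + $97.33 + $544.75 + $16.38 + $214.51 + $102.66 = $1,338.64
Net pay = $3,994.67 − $1,338.64 = $2,656.03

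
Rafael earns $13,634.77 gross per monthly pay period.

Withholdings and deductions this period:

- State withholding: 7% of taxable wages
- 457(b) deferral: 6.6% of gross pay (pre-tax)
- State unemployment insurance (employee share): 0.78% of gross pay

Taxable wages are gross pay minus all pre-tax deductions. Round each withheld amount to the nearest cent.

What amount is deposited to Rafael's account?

457(b) deferral: $13,634.77 × 0.066 = $899.89
Taxable wages = $13,634.77 − $899.89 = $12,734.88
State withholding: $12,734.88 × 0.07 = $891.44
State unemployment insurance (employee share): $13,634.77 × 0.0078 = $106.35
Total deductions = $899.89 + $891.44 + $106.35 = $1,897.68
Net pay = $13,634.77 − $1,897.68 = $11,737.09

$11,737.09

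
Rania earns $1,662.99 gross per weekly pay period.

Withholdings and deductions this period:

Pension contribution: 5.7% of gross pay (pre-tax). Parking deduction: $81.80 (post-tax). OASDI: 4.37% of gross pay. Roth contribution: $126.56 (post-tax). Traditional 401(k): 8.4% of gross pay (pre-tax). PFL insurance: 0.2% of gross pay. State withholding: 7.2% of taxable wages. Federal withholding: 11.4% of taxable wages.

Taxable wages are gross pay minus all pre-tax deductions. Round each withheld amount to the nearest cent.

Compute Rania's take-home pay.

$878.45

Pension contribution: $1,662.99 × 0.057 = $94.79
Traditional 401(k): $1,662.99 × 0.084 = $139.69
Pre-tax total = $94.79 + $139.69 = $234.48
Taxable wages = $1,662.99 − $234.48 = $1,428.51
State withholding: $1,428.51 × 0.072 = $102.85
Federal withholding: $1,428.51 × 0.114 = $162.85
PFL insurance: $1,662.99 × 0.002 = $3.33
OASDI: $1,662.99 × 0.0437 = $72.67
Parking deduction: $81.80
Roth contribution: $126.56
Total deductions = $94.79 + $139.69 + $102.85 + $162.85 + $3.33 + $72.67 + $81.80 + $126.56 = $784.54
Net pay = $1,662.99 − $784.54 = $878.45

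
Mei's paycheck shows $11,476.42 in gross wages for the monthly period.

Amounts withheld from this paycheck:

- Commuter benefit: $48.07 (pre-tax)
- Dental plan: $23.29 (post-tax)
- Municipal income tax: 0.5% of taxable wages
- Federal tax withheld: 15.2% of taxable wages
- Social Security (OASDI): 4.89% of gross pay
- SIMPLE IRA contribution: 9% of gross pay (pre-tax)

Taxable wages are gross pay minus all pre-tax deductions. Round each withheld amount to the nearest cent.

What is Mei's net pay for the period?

$8,178.89

Commuter benefit: $48.07
SIMPLE IRA contribution: $11,476.42 × 0.09 = $1,032.88
Pre-tax total = $48.07 + $1,032.88 = $1,080.95
Taxable wages = $11,476.42 − $1,080.95 = $10,395.47
Federal tax withheld: $10,395.47 × 0.152 = $1,580.11
Municipal income tax: $10,395.47 × 0.005 = $51.98
Social Security (OASDI): $11,476.42 × 0.0489 = $561.20
Dental plan: $23.29
Total deductions = $48.07 + $1,032.88 + $1,580.11 + $51.98 + $561.20 + $23.29 = $3,297.53
Net pay = $11,476.42 − $3,297.53 = $8,178.89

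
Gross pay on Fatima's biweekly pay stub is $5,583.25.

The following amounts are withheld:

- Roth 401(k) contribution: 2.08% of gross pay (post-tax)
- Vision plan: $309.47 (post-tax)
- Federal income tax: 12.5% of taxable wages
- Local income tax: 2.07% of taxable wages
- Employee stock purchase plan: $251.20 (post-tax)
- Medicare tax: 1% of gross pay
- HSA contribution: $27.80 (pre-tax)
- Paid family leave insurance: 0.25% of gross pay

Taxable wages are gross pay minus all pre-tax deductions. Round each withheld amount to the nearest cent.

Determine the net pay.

$3,999.43

HSA contribution: $27.80
Taxable wages = $5,583.25 − $27.80 = $5,555.45
Federal income tax: $5,555.45 × 0.125 = $694.43
Local income tax: $5,555.45 × 0.0207 = $115.00
Paid family leave insurance: $5,583.25 × 0.0025 = $13.96
Medicare tax: $5,583.25 × 0.01 = $55.83
Roth 401(k) contribution: $5,583.25 × 0.0208 = $116.13
Vision plan: $309.47
Employee stock purchase plan: $251.20
Total deductions = $27.80 + $694.43 + $115.00 + $13.96 + $55.83 + $116.13 + $309.47 + $251.20 = $1,583.82
Net pay = $5,583.25 − $1,583.82 = $3,999.43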